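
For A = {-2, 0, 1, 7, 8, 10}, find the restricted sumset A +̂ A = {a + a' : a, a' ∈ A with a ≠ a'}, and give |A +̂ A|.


Restricted sumset: A +̂ A = {a + a' : a ∈ A, a' ∈ A, a ≠ a'}.
Equivalently, take A + A and drop any sum 2a that is achievable ONLY as a + a for a ∈ A (i.e. sums representable only with equal summands).
Enumerate pairs (a, a') with a < a' (symmetric, so each unordered pair gives one sum; this covers all a ≠ a'):
  -2 + 0 = -2
  -2 + 1 = -1
  -2 + 7 = 5
  -2 + 8 = 6
  -2 + 10 = 8
  0 + 1 = 1
  0 + 7 = 7
  0 + 8 = 8
  0 + 10 = 10
  1 + 7 = 8
  1 + 8 = 9
  1 + 10 = 11
  7 + 8 = 15
  7 + 10 = 17
  8 + 10 = 18
Collected distinct sums: {-2, -1, 1, 5, 6, 7, 8, 9, 10, 11, 15, 17, 18}
|A +̂ A| = 13
(Reference bound: |A +̂ A| ≥ 2|A| - 3 for |A| ≥ 2, with |A| = 6 giving ≥ 9.)

|A +̂ A| = 13


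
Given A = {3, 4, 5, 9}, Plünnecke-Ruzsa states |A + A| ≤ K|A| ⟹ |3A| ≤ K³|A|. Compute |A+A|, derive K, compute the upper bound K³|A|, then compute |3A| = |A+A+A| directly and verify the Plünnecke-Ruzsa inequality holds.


|A| = 4.
Step 1: Compute A + A by enumerating all 16 pairs.
A + A = {6, 7, 8, 9, 10, 12, 13, 14, 18}, so |A + A| = 9.
Step 2: Doubling constant K = |A + A|/|A| = 9/4 = 9/4 ≈ 2.2500.
Step 3: Plünnecke-Ruzsa gives |3A| ≤ K³·|A| = (2.2500)³ · 4 ≈ 45.5625.
Step 4: Compute 3A = A + A + A directly by enumerating all triples (a,b,c) ∈ A³; |3A| = 15.
Step 5: Check 15 ≤ 45.5625? Yes ✓.

K = 9/4, Plünnecke-Ruzsa bound K³|A| ≈ 45.5625, |3A| = 15, inequality holds.


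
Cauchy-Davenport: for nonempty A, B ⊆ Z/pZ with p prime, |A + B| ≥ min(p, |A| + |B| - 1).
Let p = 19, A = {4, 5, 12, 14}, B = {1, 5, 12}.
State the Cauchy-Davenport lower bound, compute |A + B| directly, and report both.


Cauchy-Davenport: |A + B| ≥ min(p, |A| + |B| - 1) for A, B nonempty in Z/pZ.
|A| = 4, |B| = 3, p = 19.
CD lower bound = min(19, 4 + 3 - 1) = min(19, 6) = 6.
Compute A + B mod 19 directly:
a = 4: 4+1=5, 4+5=9, 4+12=16
a = 5: 5+1=6, 5+5=10, 5+12=17
a = 12: 12+1=13, 12+5=17, 12+12=5
a = 14: 14+1=15, 14+5=0, 14+12=7
A + B = {0, 5, 6, 7, 9, 10, 13, 15, 16, 17}, so |A + B| = 10.
Verify: 10 ≥ 6? Yes ✓.

CD lower bound = 6, actual |A + B| = 10.


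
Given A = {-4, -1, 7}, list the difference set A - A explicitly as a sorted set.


A - A = {a - a' : a, a' ∈ A}.
Compute a - a' for each ordered pair (a, a'):
a = -4: -4--4=0, -4--1=-3, -4-7=-11
a = -1: -1--4=3, -1--1=0, -1-7=-8
a = 7: 7--4=11, 7--1=8, 7-7=0
Collecting distinct values (and noting 0 appears from a-a):
A - A = {-11, -8, -3, 0, 3, 8, 11}
|A - A| = 7

A - A = {-11, -8, -3, 0, 3, 8, 11}


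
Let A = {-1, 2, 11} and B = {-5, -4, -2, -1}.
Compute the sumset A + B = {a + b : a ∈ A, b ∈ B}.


A + B = {a + b : a ∈ A, b ∈ B}.
Enumerate all |A|·|B| = 3·4 = 12 pairs (a, b) and collect distinct sums.
a = -1: -1+-5=-6, -1+-4=-5, -1+-2=-3, -1+-1=-2
a = 2: 2+-5=-3, 2+-4=-2, 2+-2=0, 2+-1=1
a = 11: 11+-5=6, 11+-4=7, 11+-2=9, 11+-1=10
Collecting distinct sums: A + B = {-6, -5, -3, -2, 0, 1, 6, 7, 9, 10}
|A + B| = 10

A + B = {-6, -5, -3, -2, 0, 1, 6, 7, 9, 10}


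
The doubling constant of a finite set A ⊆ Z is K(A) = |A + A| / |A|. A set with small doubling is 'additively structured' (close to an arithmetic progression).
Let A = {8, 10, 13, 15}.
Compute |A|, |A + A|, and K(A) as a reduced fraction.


|A| = 4.
Compute A + A by enumerating all 16 pairs.
A + A = {16, 18, 20, 21, 23, 25, 26, 28, 30}, so |A + A| = 9.
K = |A + A| / |A| = 9/4 (already in lowest terms) ≈ 2.2500.
Reference: AP of size 4 gives K = 7/4 ≈ 1.7500; a fully generic set of size 4 gives K ≈ 2.5000.

|A| = 4, |A + A| = 9, K = 9/4.


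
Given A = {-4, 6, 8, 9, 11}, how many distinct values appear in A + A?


A + A = {a + a' : a, a' ∈ A}; |A| = 5.
General bounds: 2|A| - 1 ≤ |A + A| ≤ |A|(|A|+1)/2, i.e. 9 ≤ |A + A| ≤ 15.
Lower bound 2|A|-1 is attained iff A is an arithmetic progression.
Enumerate sums a + a' for a ≤ a' (symmetric, so this suffices):
a = -4: -4+-4=-8, -4+6=2, -4+8=4, -4+9=5, -4+11=7
a = 6: 6+6=12, 6+8=14, 6+9=15, 6+11=17
a = 8: 8+8=16, 8+9=17, 8+11=19
a = 9: 9+9=18, 9+11=20
a = 11: 11+11=22
Distinct sums: {-8, 2, 4, 5, 7, 12, 14, 15, 16, 17, 18, 19, 20, 22}
|A + A| = 14

|A + A| = 14


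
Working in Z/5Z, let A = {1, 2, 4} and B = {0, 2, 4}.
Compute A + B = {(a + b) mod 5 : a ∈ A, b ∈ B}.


Work in Z/5Z: reduce every sum a + b modulo 5.
Enumerate all 9 pairs:
a = 1: 1+0=1, 1+2=3, 1+4=0
a = 2: 2+0=2, 2+2=4, 2+4=1
a = 4: 4+0=4, 4+2=1, 4+4=3
Distinct residues collected: {0, 1, 2, 3, 4}
|A + B| = 5 (out of 5 total residues).

A + B = {0, 1, 2, 3, 4}


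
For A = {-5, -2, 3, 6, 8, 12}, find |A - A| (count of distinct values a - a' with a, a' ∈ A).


A - A = {a - a' : a, a' ∈ A}; |A| = 6.
Bounds: 2|A|-1 ≤ |A - A| ≤ |A|² - |A| + 1, i.e. 11 ≤ |A - A| ≤ 31.
Note: 0 ∈ A - A always (from a - a). The set is symmetric: if d ∈ A - A then -d ∈ A - A.
Enumerate nonzero differences d = a - a' with a > a' (then include -d):
Positive differences: {2, 3, 4, 5, 6, 8, 9, 10, 11, 13, 14, 17}
Full difference set: {0} ∪ (positive diffs) ∪ (negative diffs).
|A - A| = 1 + 2·12 = 25 (matches direct enumeration: 25).

|A - A| = 25


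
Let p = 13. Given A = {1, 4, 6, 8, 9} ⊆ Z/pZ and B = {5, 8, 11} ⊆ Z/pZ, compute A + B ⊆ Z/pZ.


Work in Z/13Z: reduce every sum a + b modulo 13.
Enumerate all 15 pairs:
a = 1: 1+5=6, 1+8=9, 1+11=12
a = 4: 4+5=9, 4+8=12, 4+11=2
a = 6: 6+5=11, 6+8=1, 6+11=4
a = 8: 8+5=0, 8+8=3, 8+11=6
a = 9: 9+5=1, 9+8=4, 9+11=7
Distinct residues collected: {0, 1, 2, 3, 4, 6, 7, 9, 11, 12}
|A + B| = 10 (out of 13 total residues).

A + B = {0, 1, 2, 3, 4, 6, 7, 9, 11, 12}


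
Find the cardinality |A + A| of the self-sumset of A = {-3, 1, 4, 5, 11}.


A + A = {a + a' : a, a' ∈ A}; |A| = 5.
General bounds: 2|A| - 1 ≤ |A + A| ≤ |A|(|A|+1)/2, i.e. 9 ≤ |A + A| ≤ 15.
Lower bound 2|A|-1 is attained iff A is an arithmetic progression.
Enumerate sums a + a' for a ≤ a' (symmetric, so this suffices):
a = -3: -3+-3=-6, -3+1=-2, -3+4=1, -3+5=2, -3+11=8
a = 1: 1+1=2, 1+4=5, 1+5=6, 1+11=12
a = 4: 4+4=8, 4+5=9, 4+11=15
a = 5: 5+5=10, 5+11=16
a = 11: 11+11=22
Distinct sums: {-6, -2, 1, 2, 5, 6, 8, 9, 10, 12, 15, 16, 22}
|A + A| = 13

|A + A| = 13


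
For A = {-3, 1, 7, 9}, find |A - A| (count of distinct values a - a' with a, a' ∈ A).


A - A = {a - a' : a, a' ∈ A}; |A| = 4.
Bounds: 2|A|-1 ≤ |A - A| ≤ |A|² - |A| + 1, i.e. 7 ≤ |A - A| ≤ 13.
Note: 0 ∈ A - A always (from a - a). The set is symmetric: if d ∈ A - A then -d ∈ A - A.
Enumerate nonzero differences d = a - a' with a > a' (then include -d):
Positive differences: {2, 4, 6, 8, 10, 12}
Full difference set: {0} ∪ (positive diffs) ∪ (negative diffs).
|A - A| = 1 + 2·6 = 13 (matches direct enumeration: 13).

|A - A| = 13


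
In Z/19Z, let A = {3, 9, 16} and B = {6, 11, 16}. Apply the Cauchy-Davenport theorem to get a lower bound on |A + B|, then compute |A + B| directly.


Cauchy-Davenport: |A + B| ≥ min(p, |A| + |B| - 1) for A, B nonempty in Z/pZ.
|A| = 3, |B| = 3, p = 19.
CD lower bound = min(19, 3 + 3 - 1) = min(19, 5) = 5.
Compute A + B mod 19 directly:
a = 3: 3+6=9, 3+11=14, 3+16=0
a = 9: 9+6=15, 9+11=1, 9+16=6
a = 16: 16+6=3, 16+11=8, 16+16=13
A + B = {0, 1, 3, 6, 8, 9, 13, 14, 15}, so |A + B| = 9.
Verify: 9 ≥ 5? Yes ✓.

CD lower bound = 5, actual |A + B| = 9.


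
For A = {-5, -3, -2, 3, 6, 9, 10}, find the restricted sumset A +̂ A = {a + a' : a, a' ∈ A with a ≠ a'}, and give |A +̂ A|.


Restricted sumset: A +̂ A = {a + a' : a ∈ A, a' ∈ A, a ≠ a'}.
Equivalently, take A + A and drop any sum 2a that is achievable ONLY as a + a for a ∈ A (i.e. sums representable only with equal summands).
Enumerate pairs (a, a') with a < a' (symmetric, so each unordered pair gives one sum; this covers all a ≠ a'):
  -5 + -3 = -8
  -5 + -2 = -7
  -5 + 3 = -2
  -5 + 6 = 1
  -5 + 9 = 4
  -5 + 10 = 5
  -3 + -2 = -5
  -3 + 3 = 0
  -3 + 6 = 3
  -3 + 9 = 6
  -3 + 10 = 7
  -2 + 3 = 1
  -2 + 6 = 4
  -2 + 9 = 7
  -2 + 10 = 8
  3 + 6 = 9
  3 + 9 = 12
  3 + 10 = 13
  6 + 9 = 15
  6 + 10 = 16
  9 + 10 = 19
Collected distinct sums: {-8, -7, -5, -2, 0, 1, 3, 4, 5, 6, 7, 8, 9, 12, 13, 15, 16, 19}
|A +̂ A| = 18
(Reference bound: |A +̂ A| ≥ 2|A| - 3 for |A| ≥ 2, with |A| = 7 giving ≥ 11.)

|A +̂ A| = 18


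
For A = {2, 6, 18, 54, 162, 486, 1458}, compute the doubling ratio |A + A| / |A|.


|A| = 7.
Compute A + A by enumerating all 49 pairs.
A + A = {4, 8, 12, 20, 24, 36, 56, 60, 72, 108, 164, 168, 180, 216, 324, 488, 492, 504, 540, 648, 972, 1460, 1464, 1476, 1512, 1620, 1944, 2916}, so |A + A| = 28.
K = |A + A| / |A| = 28/7 = 4/1 ≈ 4.0000.
Reference: AP of size 7 gives K = 13/7 ≈ 1.8571; a fully generic set of size 7 gives K ≈ 4.0000.

|A| = 7, |A + A| = 28, K = 28/7 = 4/1.


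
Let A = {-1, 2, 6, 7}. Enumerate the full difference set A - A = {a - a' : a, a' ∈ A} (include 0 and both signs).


A - A = {a - a' : a, a' ∈ A}.
Compute a - a' for each ordered pair (a, a'):
a = -1: -1--1=0, -1-2=-3, -1-6=-7, -1-7=-8
a = 2: 2--1=3, 2-2=0, 2-6=-4, 2-7=-5
a = 6: 6--1=7, 6-2=4, 6-6=0, 6-7=-1
a = 7: 7--1=8, 7-2=5, 7-6=1, 7-7=0
Collecting distinct values (and noting 0 appears from a-a):
A - A = {-8, -7, -5, -4, -3, -1, 0, 1, 3, 4, 5, 7, 8}
|A - A| = 13

A - A = {-8, -7, -5, -4, -3, -1, 0, 1, 3, 4, 5, 7, 8}


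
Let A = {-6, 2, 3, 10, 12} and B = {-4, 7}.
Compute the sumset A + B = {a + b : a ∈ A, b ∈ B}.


A + B = {a + b : a ∈ A, b ∈ B}.
Enumerate all |A|·|B| = 5·2 = 10 pairs (a, b) and collect distinct sums.
a = -6: -6+-4=-10, -6+7=1
a = 2: 2+-4=-2, 2+7=9
a = 3: 3+-4=-1, 3+7=10
a = 10: 10+-4=6, 10+7=17
a = 12: 12+-4=8, 12+7=19
Collecting distinct sums: A + B = {-10, -2, -1, 1, 6, 8, 9, 10, 17, 19}
|A + B| = 10

A + B = {-10, -2, -1, 1, 6, 8, 9, 10, 17, 19}


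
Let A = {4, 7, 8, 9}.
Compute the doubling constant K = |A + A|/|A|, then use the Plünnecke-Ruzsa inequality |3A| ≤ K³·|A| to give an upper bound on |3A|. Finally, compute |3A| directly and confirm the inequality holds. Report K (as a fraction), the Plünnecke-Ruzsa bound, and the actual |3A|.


|A| = 4.
Step 1: Compute A + A by enumerating all 16 pairs.
A + A = {8, 11, 12, 13, 14, 15, 16, 17, 18}, so |A + A| = 9.
Step 2: Doubling constant K = |A + A|/|A| = 9/4 = 9/4 ≈ 2.2500.
Step 3: Plünnecke-Ruzsa gives |3A| ≤ K³·|A| = (2.2500)³ · 4 ≈ 45.5625.
Step 4: Compute 3A = A + A + A directly by enumerating all triples (a,b,c) ∈ A³; |3A| = 14.
Step 5: Check 14 ≤ 45.5625? Yes ✓.

K = 9/4, Plünnecke-Ruzsa bound K³|A| ≈ 45.5625, |3A| = 14, inequality holds.


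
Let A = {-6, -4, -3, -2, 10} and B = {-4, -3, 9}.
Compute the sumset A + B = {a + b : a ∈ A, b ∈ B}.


A + B = {a + b : a ∈ A, b ∈ B}.
Enumerate all |A|·|B| = 5·3 = 15 pairs (a, b) and collect distinct sums.
a = -6: -6+-4=-10, -6+-3=-9, -6+9=3
a = -4: -4+-4=-8, -4+-3=-7, -4+9=5
a = -3: -3+-4=-7, -3+-3=-6, -3+9=6
a = -2: -2+-4=-6, -2+-3=-5, -2+9=7
a = 10: 10+-4=6, 10+-3=7, 10+9=19
Collecting distinct sums: A + B = {-10, -9, -8, -7, -6, -5, 3, 5, 6, 7, 19}
|A + B| = 11

A + B = {-10, -9, -8, -7, -6, -5, 3, 5, 6, 7, 19}


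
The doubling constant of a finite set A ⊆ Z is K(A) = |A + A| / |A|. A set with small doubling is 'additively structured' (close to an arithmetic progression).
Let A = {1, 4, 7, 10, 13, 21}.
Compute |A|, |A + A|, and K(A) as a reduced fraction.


|A| = 6.
Compute A + A by enumerating all 36 pairs.
A + A = {2, 5, 8, 11, 14, 17, 20, 22, 23, 25, 26, 28, 31, 34, 42}, so |A + A| = 15.
K = |A + A| / |A| = 15/6 = 5/2 ≈ 2.5000.
Reference: AP of size 6 gives K = 11/6 ≈ 1.8333; a fully generic set of size 6 gives K ≈ 3.5000.

|A| = 6, |A + A| = 15, K = 15/6 = 5/2.


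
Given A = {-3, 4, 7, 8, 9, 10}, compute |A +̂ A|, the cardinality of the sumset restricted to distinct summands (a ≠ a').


Restricted sumset: A +̂ A = {a + a' : a ∈ A, a' ∈ A, a ≠ a'}.
Equivalently, take A + A and drop any sum 2a that is achievable ONLY as a + a for a ∈ A (i.e. sums representable only with equal summands).
Enumerate pairs (a, a') with a < a' (symmetric, so each unordered pair gives one sum; this covers all a ≠ a'):
  -3 + 4 = 1
  -3 + 7 = 4
  -3 + 8 = 5
  -3 + 9 = 6
  -3 + 10 = 7
  4 + 7 = 11
  4 + 8 = 12
  4 + 9 = 13
  4 + 10 = 14
  7 + 8 = 15
  7 + 9 = 16
  7 + 10 = 17
  8 + 9 = 17
  8 + 10 = 18
  9 + 10 = 19
Collected distinct sums: {1, 4, 5, 6, 7, 11, 12, 13, 14, 15, 16, 17, 18, 19}
|A +̂ A| = 14
(Reference bound: |A +̂ A| ≥ 2|A| - 3 for |A| ≥ 2, with |A| = 6 giving ≥ 9.)

|A +̂ A| = 14


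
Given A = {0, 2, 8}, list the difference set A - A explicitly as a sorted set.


A - A = {a - a' : a, a' ∈ A}.
Compute a - a' for each ordered pair (a, a'):
a = 0: 0-0=0, 0-2=-2, 0-8=-8
a = 2: 2-0=2, 2-2=0, 2-8=-6
a = 8: 8-0=8, 8-2=6, 8-8=0
Collecting distinct values (and noting 0 appears from a-a):
A - A = {-8, -6, -2, 0, 2, 6, 8}
|A - A| = 7

A - A = {-8, -6, -2, 0, 2, 6, 8}


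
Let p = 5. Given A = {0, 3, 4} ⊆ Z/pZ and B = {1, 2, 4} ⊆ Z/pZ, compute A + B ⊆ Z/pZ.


Work in Z/5Z: reduce every sum a + b modulo 5.
Enumerate all 9 pairs:
a = 0: 0+1=1, 0+2=2, 0+4=4
a = 3: 3+1=4, 3+2=0, 3+4=2
a = 4: 4+1=0, 4+2=1, 4+4=3
Distinct residues collected: {0, 1, 2, 3, 4}
|A + B| = 5 (out of 5 total residues).

A + B = {0, 1, 2, 3, 4}


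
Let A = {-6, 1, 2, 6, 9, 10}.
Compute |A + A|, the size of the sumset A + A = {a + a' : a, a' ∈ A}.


A + A = {a + a' : a, a' ∈ A}; |A| = 6.
General bounds: 2|A| - 1 ≤ |A + A| ≤ |A|(|A|+1)/2, i.e. 11 ≤ |A + A| ≤ 21.
Lower bound 2|A|-1 is attained iff A is an arithmetic progression.
Enumerate sums a + a' for a ≤ a' (symmetric, so this suffices):
a = -6: -6+-6=-12, -6+1=-5, -6+2=-4, -6+6=0, -6+9=3, -6+10=4
a = 1: 1+1=2, 1+2=3, 1+6=7, 1+9=10, 1+10=11
a = 2: 2+2=4, 2+6=8, 2+9=11, 2+10=12
a = 6: 6+6=12, 6+9=15, 6+10=16
a = 9: 9+9=18, 9+10=19
a = 10: 10+10=20
Distinct sums: {-12, -5, -4, 0, 2, 3, 4, 7, 8, 10, 11, 12, 15, 16, 18, 19, 20}
|A + A| = 17

|A + A| = 17


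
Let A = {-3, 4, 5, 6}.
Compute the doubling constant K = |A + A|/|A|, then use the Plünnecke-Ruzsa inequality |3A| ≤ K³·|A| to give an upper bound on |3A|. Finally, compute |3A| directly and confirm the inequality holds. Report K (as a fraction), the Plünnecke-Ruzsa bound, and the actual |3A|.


|A| = 4.
Step 1: Compute A + A by enumerating all 16 pairs.
A + A = {-6, 1, 2, 3, 8, 9, 10, 11, 12}, so |A + A| = 9.
Step 2: Doubling constant K = |A + A|/|A| = 9/4 = 9/4 ≈ 2.2500.
Step 3: Plünnecke-Ruzsa gives |3A| ≤ K³·|A| = (2.2500)³ · 4 ≈ 45.5625.
Step 4: Compute 3A = A + A + A directly by enumerating all triples (a,b,c) ∈ A³; |3A| = 16.
Step 5: Check 16 ≤ 45.5625? Yes ✓.

K = 9/4, Plünnecke-Ruzsa bound K³|A| ≈ 45.5625, |3A| = 16, inequality holds.


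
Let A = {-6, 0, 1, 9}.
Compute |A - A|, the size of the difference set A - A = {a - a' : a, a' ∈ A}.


A - A = {a - a' : a, a' ∈ A}; |A| = 4.
Bounds: 2|A|-1 ≤ |A - A| ≤ |A|² - |A| + 1, i.e. 7 ≤ |A - A| ≤ 13.
Note: 0 ∈ A - A always (from a - a). The set is symmetric: if d ∈ A - A then -d ∈ A - A.
Enumerate nonzero differences d = a - a' with a > a' (then include -d):
Positive differences: {1, 6, 7, 8, 9, 15}
Full difference set: {0} ∪ (positive diffs) ∪ (negative diffs).
|A - A| = 1 + 2·6 = 13 (matches direct enumeration: 13).

|A - A| = 13


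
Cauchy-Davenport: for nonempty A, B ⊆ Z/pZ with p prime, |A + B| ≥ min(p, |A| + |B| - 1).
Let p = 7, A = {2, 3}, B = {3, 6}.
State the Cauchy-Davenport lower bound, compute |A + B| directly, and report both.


Cauchy-Davenport: |A + B| ≥ min(p, |A| + |B| - 1) for A, B nonempty in Z/pZ.
|A| = 2, |B| = 2, p = 7.
CD lower bound = min(7, 2 + 2 - 1) = min(7, 3) = 3.
Compute A + B mod 7 directly:
a = 2: 2+3=5, 2+6=1
a = 3: 3+3=6, 3+6=2
A + B = {1, 2, 5, 6}, so |A + B| = 4.
Verify: 4 ≥ 3? Yes ✓.

CD lower bound = 3, actual |A + B| = 4.


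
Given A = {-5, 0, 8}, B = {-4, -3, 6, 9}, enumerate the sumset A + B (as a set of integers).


A + B = {a + b : a ∈ A, b ∈ B}.
Enumerate all |A|·|B| = 3·4 = 12 pairs (a, b) and collect distinct sums.
a = -5: -5+-4=-9, -5+-3=-8, -5+6=1, -5+9=4
a = 0: 0+-4=-4, 0+-3=-3, 0+6=6, 0+9=9
a = 8: 8+-4=4, 8+-3=5, 8+6=14, 8+9=17
Collecting distinct sums: A + B = {-9, -8, -4, -3, 1, 4, 5, 6, 9, 14, 17}
|A + B| = 11

A + B = {-9, -8, -4, -3, 1, 4, 5, 6, 9, 14, 17}


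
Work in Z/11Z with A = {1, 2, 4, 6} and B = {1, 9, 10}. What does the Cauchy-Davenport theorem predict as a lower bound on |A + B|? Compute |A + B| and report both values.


Cauchy-Davenport: |A + B| ≥ min(p, |A| + |B| - 1) for A, B nonempty in Z/pZ.
|A| = 4, |B| = 3, p = 11.
CD lower bound = min(11, 4 + 3 - 1) = min(11, 6) = 6.
Compute A + B mod 11 directly:
a = 1: 1+1=2, 1+9=10, 1+10=0
a = 2: 2+1=3, 2+9=0, 2+10=1
a = 4: 4+1=5, 4+9=2, 4+10=3
a = 6: 6+1=7, 6+9=4, 6+10=5
A + B = {0, 1, 2, 3, 4, 5, 7, 10}, so |A + B| = 8.
Verify: 8 ≥ 6? Yes ✓.

CD lower bound = 6, actual |A + B| = 8.


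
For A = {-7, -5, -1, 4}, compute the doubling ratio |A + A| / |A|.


|A| = 4.
Compute A + A by enumerating all 16 pairs.
A + A = {-14, -12, -10, -8, -6, -3, -2, -1, 3, 8}, so |A + A| = 10.
K = |A + A| / |A| = 10/4 = 5/2 ≈ 2.5000.
Reference: AP of size 4 gives K = 7/4 ≈ 1.7500; a fully generic set of size 4 gives K ≈ 2.5000.

|A| = 4, |A + A| = 10, K = 10/4 = 5/2.


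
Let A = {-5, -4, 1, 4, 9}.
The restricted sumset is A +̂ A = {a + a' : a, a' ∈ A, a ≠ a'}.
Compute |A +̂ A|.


Restricted sumset: A +̂ A = {a + a' : a ∈ A, a' ∈ A, a ≠ a'}.
Equivalently, take A + A and drop any sum 2a that is achievable ONLY as a + a for a ∈ A (i.e. sums representable only with equal summands).
Enumerate pairs (a, a') with a < a' (symmetric, so each unordered pair gives one sum; this covers all a ≠ a'):
  -5 + -4 = -9
  -5 + 1 = -4
  -5 + 4 = -1
  -5 + 9 = 4
  -4 + 1 = -3
  -4 + 4 = 0
  -4 + 9 = 5
  1 + 4 = 5
  1 + 9 = 10
  4 + 9 = 13
Collected distinct sums: {-9, -4, -3, -1, 0, 4, 5, 10, 13}
|A +̂ A| = 9
(Reference bound: |A +̂ A| ≥ 2|A| - 3 for |A| ≥ 2, with |A| = 5 giving ≥ 7.)

|A +̂ A| = 9


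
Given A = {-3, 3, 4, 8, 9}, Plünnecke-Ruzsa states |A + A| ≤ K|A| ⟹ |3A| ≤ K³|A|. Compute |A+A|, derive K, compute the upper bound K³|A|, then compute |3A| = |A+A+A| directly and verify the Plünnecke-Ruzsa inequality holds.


|A| = 5.
Step 1: Compute A + A by enumerating all 25 pairs.
A + A = {-6, 0, 1, 5, 6, 7, 8, 11, 12, 13, 16, 17, 18}, so |A + A| = 13.
Step 2: Doubling constant K = |A + A|/|A| = 13/5 = 13/5 ≈ 2.6000.
Step 3: Plünnecke-Ruzsa gives |3A| ≤ K³·|A| = (2.6000)³ · 5 ≈ 87.8800.
Step 4: Compute 3A = A + A + A directly by enumerating all triples (a,b,c) ∈ A³; |3A| = 25.
Step 5: Check 25 ≤ 87.8800? Yes ✓.

K = 13/5, Plünnecke-Ruzsa bound K³|A| ≈ 87.8800, |3A| = 25, inequality holds.


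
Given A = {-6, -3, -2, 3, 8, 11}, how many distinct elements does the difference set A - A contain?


A - A = {a - a' : a, a' ∈ A}; |A| = 6.
Bounds: 2|A|-1 ≤ |A - A| ≤ |A|² - |A| + 1, i.e. 11 ≤ |A - A| ≤ 31.
Note: 0 ∈ A - A always (from a - a). The set is symmetric: if d ∈ A - A then -d ∈ A - A.
Enumerate nonzero differences d = a - a' with a > a' (then include -d):
Positive differences: {1, 3, 4, 5, 6, 8, 9, 10, 11, 13, 14, 17}
Full difference set: {0} ∪ (positive diffs) ∪ (negative diffs).
|A - A| = 1 + 2·12 = 25 (matches direct enumeration: 25).

|A - A| = 25


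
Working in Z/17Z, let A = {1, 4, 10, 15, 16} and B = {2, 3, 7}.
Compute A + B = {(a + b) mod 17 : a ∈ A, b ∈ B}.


Work in Z/17Z: reduce every sum a + b modulo 17.
Enumerate all 15 pairs:
a = 1: 1+2=3, 1+3=4, 1+7=8
a = 4: 4+2=6, 4+3=7, 4+7=11
a = 10: 10+2=12, 10+3=13, 10+7=0
a = 15: 15+2=0, 15+3=1, 15+7=5
a = 16: 16+2=1, 16+3=2, 16+7=6
Distinct residues collected: {0, 1, 2, 3, 4, 5, 6, 7, 8, 11, 12, 13}
|A + B| = 12 (out of 17 total residues).

A + B = {0, 1, 2, 3, 4, 5, 6, 7, 8, 11, 12, 13}


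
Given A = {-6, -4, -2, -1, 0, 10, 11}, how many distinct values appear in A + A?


A + A = {a + a' : a, a' ∈ A}; |A| = 7.
General bounds: 2|A| - 1 ≤ |A + A| ≤ |A|(|A|+1)/2, i.e. 13 ≤ |A + A| ≤ 28.
Lower bound 2|A|-1 is attained iff A is an arithmetic progression.
Enumerate sums a + a' for a ≤ a' (symmetric, so this suffices):
a = -6: -6+-6=-12, -6+-4=-10, -6+-2=-8, -6+-1=-7, -6+0=-6, -6+10=4, -6+11=5
a = -4: -4+-4=-8, -4+-2=-6, -4+-1=-5, -4+0=-4, -4+10=6, -4+11=7
a = -2: -2+-2=-4, -2+-1=-3, -2+0=-2, -2+10=8, -2+11=9
a = -1: -1+-1=-2, -1+0=-1, -1+10=9, -1+11=10
a = 0: 0+0=0, 0+10=10, 0+11=11
a = 10: 10+10=20, 10+11=21
a = 11: 11+11=22
Distinct sums: {-12, -10, -8, -7, -6, -5, -4, -3, -2, -1, 0, 4, 5, 6, 7, 8, 9, 10, 11, 20, 21, 22}
|A + A| = 22

|A + A| = 22


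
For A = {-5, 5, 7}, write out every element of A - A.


A - A = {a - a' : a, a' ∈ A}.
Compute a - a' for each ordered pair (a, a'):
a = -5: -5--5=0, -5-5=-10, -5-7=-12
a = 5: 5--5=10, 5-5=0, 5-7=-2
a = 7: 7--5=12, 7-5=2, 7-7=0
Collecting distinct values (and noting 0 appears from a-a):
A - A = {-12, -10, -2, 0, 2, 10, 12}
|A - A| = 7

A - A = {-12, -10, -2, 0, 2, 10, 12}


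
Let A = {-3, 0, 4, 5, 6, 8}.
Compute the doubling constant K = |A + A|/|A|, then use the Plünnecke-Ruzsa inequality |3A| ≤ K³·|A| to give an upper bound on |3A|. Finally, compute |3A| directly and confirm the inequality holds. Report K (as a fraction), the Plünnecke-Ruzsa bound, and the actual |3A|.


|A| = 6.
Step 1: Compute A + A by enumerating all 36 pairs.
A + A = {-6, -3, 0, 1, 2, 3, 4, 5, 6, 8, 9, 10, 11, 12, 13, 14, 16}, so |A + A| = 17.
Step 2: Doubling constant K = |A + A|/|A| = 17/6 = 17/6 ≈ 2.8333.
Step 3: Plünnecke-Ruzsa gives |3A| ≤ K³·|A| = (2.8333)³ · 6 ≈ 136.4722.
Step 4: Compute 3A = A + A + A directly by enumerating all triples (a,b,c) ∈ A³; |3A| = 29.
Step 5: Check 29 ≤ 136.4722? Yes ✓.

K = 17/6, Plünnecke-Ruzsa bound K³|A| ≈ 136.4722, |3A| = 29, inequality holds.


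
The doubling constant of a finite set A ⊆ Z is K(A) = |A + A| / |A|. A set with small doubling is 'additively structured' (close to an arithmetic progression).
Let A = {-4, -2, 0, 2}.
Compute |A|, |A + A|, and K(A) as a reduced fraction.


|A| = 4.
Compute A + A by enumerating all 16 pairs.
A + A = {-8, -6, -4, -2, 0, 2, 4}, so |A + A| = 7.
K = |A + A| / |A| = 7/4 (already in lowest terms) ≈ 1.7500.
Reference: AP of size 4 gives K = 7/4 ≈ 1.7500; a fully generic set of size 4 gives K ≈ 2.5000.

|A| = 4, |A + A| = 7, K = 7/4.


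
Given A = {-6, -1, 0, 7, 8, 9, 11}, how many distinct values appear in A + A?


A + A = {a + a' : a, a' ∈ A}; |A| = 7.
General bounds: 2|A| - 1 ≤ |A + A| ≤ |A|(|A|+1)/2, i.e. 13 ≤ |A + A| ≤ 28.
Lower bound 2|A|-1 is attained iff A is an arithmetic progression.
Enumerate sums a + a' for a ≤ a' (symmetric, so this suffices):
a = -6: -6+-6=-12, -6+-1=-7, -6+0=-6, -6+7=1, -6+8=2, -6+9=3, -6+11=5
a = -1: -1+-1=-2, -1+0=-1, -1+7=6, -1+8=7, -1+9=8, -1+11=10
a = 0: 0+0=0, 0+7=7, 0+8=8, 0+9=9, 0+11=11
a = 7: 7+7=14, 7+8=15, 7+9=16, 7+11=18
a = 8: 8+8=16, 8+9=17, 8+11=19
a = 9: 9+9=18, 9+11=20
a = 11: 11+11=22
Distinct sums: {-12, -7, -6, -2, -1, 0, 1, 2, 3, 5, 6, 7, 8, 9, 10, 11, 14, 15, 16, 17, 18, 19, 20, 22}
|A + A| = 24

|A + A| = 24


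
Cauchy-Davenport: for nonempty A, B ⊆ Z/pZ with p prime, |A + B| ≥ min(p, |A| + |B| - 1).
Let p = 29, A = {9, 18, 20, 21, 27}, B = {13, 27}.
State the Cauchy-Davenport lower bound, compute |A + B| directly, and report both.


Cauchy-Davenport: |A + B| ≥ min(p, |A| + |B| - 1) for A, B nonempty in Z/pZ.
|A| = 5, |B| = 2, p = 29.
CD lower bound = min(29, 5 + 2 - 1) = min(29, 6) = 6.
Compute A + B mod 29 directly:
a = 9: 9+13=22, 9+27=7
a = 18: 18+13=2, 18+27=16
a = 20: 20+13=4, 20+27=18
a = 21: 21+13=5, 21+27=19
a = 27: 27+13=11, 27+27=25
A + B = {2, 4, 5, 7, 11, 16, 18, 19, 22, 25}, so |A + B| = 10.
Verify: 10 ≥ 6? Yes ✓.

CD lower bound = 6, actual |A + B| = 10.


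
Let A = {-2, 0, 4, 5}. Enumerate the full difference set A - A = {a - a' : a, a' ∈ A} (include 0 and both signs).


A - A = {a - a' : a, a' ∈ A}.
Compute a - a' for each ordered pair (a, a'):
a = -2: -2--2=0, -2-0=-2, -2-4=-6, -2-5=-7
a = 0: 0--2=2, 0-0=0, 0-4=-4, 0-5=-5
a = 4: 4--2=6, 4-0=4, 4-4=0, 4-5=-1
a = 5: 5--2=7, 5-0=5, 5-4=1, 5-5=0
Collecting distinct values (and noting 0 appears from a-a):
A - A = {-7, -6, -5, -4, -2, -1, 0, 1, 2, 4, 5, 6, 7}
|A - A| = 13

A - A = {-7, -6, -5, -4, -2, -1, 0, 1, 2, 4, 5, 6, 7}


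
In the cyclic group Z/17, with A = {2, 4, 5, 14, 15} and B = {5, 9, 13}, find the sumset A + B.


Work in Z/17Z: reduce every sum a + b modulo 17.
Enumerate all 15 pairs:
a = 2: 2+5=7, 2+9=11, 2+13=15
a = 4: 4+5=9, 4+9=13, 4+13=0
a = 5: 5+5=10, 5+9=14, 5+13=1
a = 14: 14+5=2, 14+9=6, 14+13=10
a = 15: 15+5=3, 15+9=7, 15+13=11
Distinct residues collected: {0, 1, 2, 3, 6, 7, 9, 10, 11, 13, 14, 15}
|A + B| = 12 (out of 17 total residues).

A + B = {0, 1, 2, 3, 6, 7, 9, 10, 11, 13, 14, 15}


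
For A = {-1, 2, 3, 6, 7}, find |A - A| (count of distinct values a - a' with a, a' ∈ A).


A - A = {a - a' : a, a' ∈ A}; |A| = 5.
Bounds: 2|A|-1 ≤ |A - A| ≤ |A|² - |A| + 1, i.e. 9 ≤ |A - A| ≤ 21.
Note: 0 ∈ A - A always (from a - a). The set is symmetric: if d ∈ A - A then -d ∈ A - A.
Enumerate nonzero differences d = a - a' with a > a' (then include -d):
Positive differences: {1, 3, 4, 5, 7, 8}
Full difference set: {0} ∪ (positive diffs) ∪ (negative diffs).
|A - A| = 1 + 2·6 = 13 (matches direct enumeration: 13).

|A - A| = 13


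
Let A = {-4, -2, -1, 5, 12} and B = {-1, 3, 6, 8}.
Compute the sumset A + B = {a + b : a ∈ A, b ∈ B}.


A + B = {a + b : a ∈ A, b ∈ B}.
Enumerate all |A|·|B| = 5·4 = 20 pairs (a, b) and collect distinct sums.
a = -4: -4+-1=-5, -4+3=-1, -4+6=2, -4+8=4
a = -2: -2+-1=-3, -2+3=1, -2+6=4, -2+8=6
a = -1: -1+-1=-2, -1+3=2, -1+6=5, -1+8=7
a = 5: 5+-1=4, 5+3=8, 5+6=11, 5+8=13
a = 12: 12+-1=11, 12+3=15, 12+6=18, 12+8=20
Collecting distinct sums: A + B = {-5, -3, -2, -1, 1, 2, 4, 5, 6, 7, 8, 11, 13, 15, 18, 20}
|A + B| = 16

A + B = {-5, -3, -2, -1, 1, 2, 4, 5, 6, 7, 8, 11, 13, 15, 18, 20}


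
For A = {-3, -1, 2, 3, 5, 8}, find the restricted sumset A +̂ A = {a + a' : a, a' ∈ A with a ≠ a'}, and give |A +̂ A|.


Restricted sumset: A +̂ A = {a + a' : a ∈ A, a' ∈ A, a ≠ a'}.
Equivalently, take A + A and drop any sum 2a that is achievable ONLY as a + a for a ∈ A (i.e. sums representable only with equal summands).
Enumerate pairs (a, a') with a < a' (symmetric, so each unordered pair gives one sum; this covers all a ≠ a'):
  -3 + -1 = -4
  -3 + 2 = -1
  -3 + 3 = 0
  -3 + 5 = 2
  -3 + 8 = 5
  -1 + 2 = 1
  -1 + 3 = 2
  -1 + 5 = 4
  -1 + 8 = 7
  2 + 3 = 5
  2 + 5 = 7
  2 + 8 = 10
  3 + 5 = 8
  3 + 8 = 11
  5 + 8 = 13
Collected distinct sums: {-4, -1, 0, 1, 2, 4, 5, 7, 8, 10, 11, 13}
|A +̂ A| = 12
(Reference bound: |A +̂ A| ≥ 2|A| - 3 for |A| ≥ 2, with |A| = 6 giving ≥ 9.)

|A +̂ A| = 12


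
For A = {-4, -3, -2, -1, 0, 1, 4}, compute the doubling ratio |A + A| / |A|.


|A| = 7.
Compute A + A by enumerating all 49 pairs.
A + A = {-8, -7, -6, -5, -4, -3, -2, -1, 0, 1, 2, 3, 4, 5, 8}, so |A + A| = 15.
K = |A + A| / |A| = 15/7 (already in lowest terms) ≈ 2.1429.
Reference: AP of size 7 gives K = 13/7 ≈ 1.8571; a fully generic set of size 7 gives K ≈ 4.0000.

|A| = 7, |A + A| = 15, K = 15/7.


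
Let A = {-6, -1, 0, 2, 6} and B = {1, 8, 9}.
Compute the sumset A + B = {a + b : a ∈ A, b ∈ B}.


A + B = {a + b : a ∈ A, b ∈ B}.
Enumerate all |A|·|B| = 5·3 = 15 pairs (a, b) and collect distinct sums.
a = -6: -6+1=-5, -6+8=2, -6+9=3
a = -1: -1+1=0, -1+8=7, -1+9=8
a = 0: 0+1=1, 0+8=8, 0+9=9
a = 2: 2+1=3, 2+8=10, 2+9=11
a = 6: 6+1=7, 6+8=14, 6+9=15
Collecting distinct sums: A + B = {-5, 0, 1, 2, 3, 7, 8, 9, 10, 11, 14, 15}
|A + B| = 12

A + B = {-5, 0, 1, 2, 3, 7, 8, 9, 10, 11, 14, 15}


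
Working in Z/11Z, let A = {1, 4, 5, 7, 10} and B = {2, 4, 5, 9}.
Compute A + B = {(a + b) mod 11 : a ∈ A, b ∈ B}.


Work in Z/11Z: reduce every sum a + b modulo 11.
Enumerate all 20 pairs:
a = 1: 1+2=3, 1+4=5, 1+5=6, 1+9=10
a = 4: 4+2=6, 4+4=8, 4+5=9, 4+9=2
a = 5: 5+2=7, 5+4=9, 5+5=10, 5+9=3
a = 7: 7+2=9, 7+4=0, 7+5=1, 7+9=5
a = 10: 10+2=1, 10+4=3, 10+5=4, 10+9=8
Distinct residues collected: {0, 1, 2, 3, 4, 5, 6, 7, 8, 9, 10}
|A + B| = 11 (out of 11 total residues).

A + B = {0, 1, 2, 3, 4, 5, 6, 7, 8, 9, 10}


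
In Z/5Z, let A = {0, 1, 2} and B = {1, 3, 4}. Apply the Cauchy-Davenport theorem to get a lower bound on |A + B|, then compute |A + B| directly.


Cauchy-Davenport: |A + B| ≥ min(p, |A| + |B| - 1) for A, B nonempty in Z/pZ.
|A| = 3, |B| = 3, p = 5.
CD lower bound = min(5, 3 + 3 - 1) = min(5, 5) = 5.
Compute A + B mod 5 directly:
a = 0: 0+1=1, 0+3=3, 0+4=4
a = 1: 1+1=2, 1+3=4, 1+4=0
a = 2: 2+1=3, 2+3=0, 2+4=1
A + B = {0, 1, 2, 3, 4}, so |A + B| = 5.
Verify: 5 ≥ 5? Yes ✓.

CD lower bound = 5, actual |A + B| = 5.


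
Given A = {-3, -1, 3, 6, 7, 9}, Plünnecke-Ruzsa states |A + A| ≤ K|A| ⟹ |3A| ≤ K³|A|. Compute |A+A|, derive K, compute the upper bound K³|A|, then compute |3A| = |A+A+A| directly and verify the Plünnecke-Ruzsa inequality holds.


|A| = 6.
Step 1: Compute A + A by enumerating all 36 pairs.
A + A = {-6, -4, -2, 0, 2, 3, 4, 5, 6, 8, 9, 10, 12, 13, 14, 15, 16, 18}, so |A + A| = 18.
Step 2: Doubling constant K = |A + A|/|A| = 18/6 = 18/6 ≈ 3.0000.
Step 3: Plünnecke-Ruzsa gives |3A| ≤ K³·|A| = (3.0000)³ · 6 ≈ 162.0000.
Step 4: Compute 3A = A + A + A directly by enumerating all triples (a,b,c) ∈ A³; |3A| = 32.
Step 5: Check 32 ≤ 162.0000? Yes ✓.

K = 18/6, Plünnecke-Ruzsa bound K³|A| ≈ 162.0000, |3A| = 32, inequality holds.


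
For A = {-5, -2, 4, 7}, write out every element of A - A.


A - A = {a - a' : a, a' ∈ A}.
Compute a - a' for each ordered pair (a, a'):
a = -5: -5--5=0, -5--2=-3, -5-4=-9, -5-7=-12
a = -2: -2--5=3, -2--2=0, -2-4=-6, -2-7=-9
a = 4: 4--5=9, 4--2=6, 4-4=0, 4-7=-3
a = 7: 7--5=12, 7--2=9, 7-4=3, 7-7=0
Collecting distinct values (and noting 0 appears from a-a):
A - A = {-12, -9, -6, -3, 0, 3, 6, 9, 12}
|A - A| = 9

A - A = {-12, -9, -6, -3, 0, 3, 6, 9, 12}


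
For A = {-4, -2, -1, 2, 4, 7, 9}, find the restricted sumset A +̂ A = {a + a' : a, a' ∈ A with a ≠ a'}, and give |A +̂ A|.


Restricted sumset: A +̂ A = {a + a' : a ∈ A, a' ∈ A, a ≠ a'}.
Equivalently, take A + A and drop any sum 2a that is achievable ONLY as a + a for a ∈ A (i.e. sums representable only with equal summands).
Enumerate pairs (a, a') with a < a' (symmetric, so each unordered pair gives one sum; this covers all a ≠ a'):
  -4 + -2 = -6
  -4 + -1 = -5
  -4 + 2 = -2
  -4 + 4 = 0
  -4 + 7 = 3
  -4 + 9 = 5
  -2 + -1 = -3
  -2 + 2 = 0
  -2 + 4 = 2
  -2 + 7 = 5
  -2 + 9 = 7
  -1 + 2 = 1
  -1 + 4 = 3
  -1 + 7 = 6
  -1 + 9 = 8
  2 + 4 = 6
  2 + 7 = 9
  2 + 9 = 11
  4 + 7 = 11
  4 + 9 = 13
  7 + 9 = 16
Collected distinct sums: {-6, -5, -3, -2, 0, 1, 2, 3, 5, 6, 7, 8, 9, 11, 13, 16}
|A +̂ A| = 16
(Reference bound: |A +̂ A| ≥ 2|A| - 3 for |A| ≥ 2, with |A| = 7 giving ≥ 11.)

|A +̂ A| = 16


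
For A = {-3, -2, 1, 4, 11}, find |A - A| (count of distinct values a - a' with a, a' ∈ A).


A - A = {a - a' : a, a' ∈ A}; |A| = 5.
Bounds: 2|A|-1 ≤ |A - A| ≤ |A|² - |A| + 1, i.e. 9 ≤ |A - A| ≤ 21.
Note: 0 ∈ A - A always (from a - a). The set is symmetric: if d ∈ A - A then -d ∈ A - A.
Enumerate nonzero differences d = a - a' with a > a' (then include -d):
Positive differences: {1, 3, 4, 6, 7, 10, 13, 14}
Full difference set: {0} ∪ (positive diffs) ∪ (negative diffs).
|A - A| = 1 + 2·8 = 17 (matches direct enumeration: 17).

|A - A| = 17


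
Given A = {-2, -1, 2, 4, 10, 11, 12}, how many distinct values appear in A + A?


A + A = {a + a' : a, a' ∈ A}; |A| = 7.
General bounds: 2|A| - 1 ≤ |A + A| ≤ |A|(|A|+1)/2, i.e. 13 ≤ |A + A| ≤ 28.
Lower bound 2|A|-1 is attained iff A is an arithmetic progression.
Enumerate sums a + a' for a ≤ a' (symmetric, so this suffices):
a = -2: -2+-2=-4, -2+-1=-3, -2+2=0, -2+4=2, -2+10=8, -2+11=9, -2+12=10
a = -1: -1+-1=-2, -1+2=1, -1+4=3, -1+10=9, -1+11=10, -1+12=11
a = 2: 2+2=4, 2+4=6, 2+10=12, 2+11=13, 2+12=14
a = 4: 4+4=8, 4+10=14, 4+11=15, 4+12=16
a = 10: 10+10=20, 10+11=21, 10+12=22
a = 11: 11+11=22, 11+12=23
a = 12: 12+12=24
Distinct sums: {-4, -3, -2, 0, 1, 2, 3, 4, 6, 8, 9, 10, 11, 12, 13, 14, 15, 16, 20, 21, 22, 23, 24}
|A + A| = 23

|A + A| = 23


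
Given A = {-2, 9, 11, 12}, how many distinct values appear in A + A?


A + A = {a + a' : a, a' ∈ A}; |A| = 4.
General bounds: 2|A| - 1 ≤ |A + A| ≤ |A|(|A|+1)/2, i.e. 7 ≤ |A + A| ≤ 10.
Lower bound 2|A|-1 is attained iff A is an arithmetic progression.
Enumerate sums a + a' for a ≤ a' (symmetric, so this suffices):
a = -2: -2+-2=-4, -2+9=7, -2+11=9, -2+12=10
a = 9: 9+9=18, 9+11=20, 9+12=21
a = 11: 11+11=22, 11+12=23
a = 12: 12+12=24
Distinct sums: {-4, 7, 9, 10, 18, 20, 21, 22, 23, 24}
|A + A| = 10

|A + A| = 10


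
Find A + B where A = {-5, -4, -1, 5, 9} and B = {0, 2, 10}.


A + B = {a + b : a ∈ A, b ∈ B}.
Enumerate all |A|·|B| = 5·3 = 15 pairs (a, b) and collect distinct sums.
a = -5: -5+0=-5, -5+2=-3, -5+10=5
a = -4: -4+0=-4, -4+2=-2, -4+10=6
a = -1: -1+0=-1, -1+2=1, -1+10=9
a = 5: 5+0=5, 5+2=7, 5+10=15
a = 9: 9+0=9, 9+2=11, 9+10=19
Collecting distinct sums: A + B = {-5, -4, -3, -2, -1, 1, 5, 6, 7, 9, 11, 15, 19}
|A + B| = 13

A + B = {-5, -4, -3, -2, -1, 1, 5, 6, 7, 9, 11, 15, 19}


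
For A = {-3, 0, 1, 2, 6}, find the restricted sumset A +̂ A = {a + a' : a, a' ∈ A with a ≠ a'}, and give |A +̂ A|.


Restricted sumset: A +̂ A = {a + a' : a ∈ A, a' ∈ A, a ≠ a'}.
Equivalently, take A + A and drop any sum 2a that is achievable ONLY as a + a for a ∈ A (i.e. sums representable only with equal summands).
Enumerate pairs (a, a') with a < a' (symmetric, so each unordered pair gives one sum; this covers all a ≠ a'):
  -3 + 0 = -3
  -3 + 1 = -2
  -3 + 2 = -1
  -3 + 6 = 3
  0 + 1 = 1
  0 + 2 = 2
  0 + 6 = 6
  1 + 2 = 3
  1 + 6 = 7
  2 + 6 = 8
Collected distinct sums: {-3, -2, -1, 1, 2, 3, 6, 7, 8}
|A +̂ A| = 9
(Reference bound: |A +̂ A| ≥ 2|A| - 3 for |A| ≥ 2, with |A| = 5 giving ≥ 7.)

|A +̂ A| = 9


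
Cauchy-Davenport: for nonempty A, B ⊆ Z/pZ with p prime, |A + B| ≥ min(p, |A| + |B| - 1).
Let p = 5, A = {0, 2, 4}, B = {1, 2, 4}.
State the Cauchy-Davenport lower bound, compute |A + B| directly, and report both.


Cauchy-Davenport: |A + B| ≥ min(p, |A| + |B| - 1) for A, B nonempty in Z/pZ.
|A| = 3, |B| = 3, p = 5.
CD lower bound = min(5, 3 + 3 - 1) = min(5, 5) = 5.
Compute A + B mod 5 directly:
a = 0: 0+1=1, 0+2=2, 0+4=4
a = 2: 2+1=3, 2+2=4, 2+4=1
a = 4: 4+1=0, 4+2=1, 4+4=3
A + B = {0, 1, 2, 3, 4}, so |A + B| = 5.
Verify: 5 ≥ 5? Yes ✓.

CD lower bound = 5, actual |A + B| = 5.


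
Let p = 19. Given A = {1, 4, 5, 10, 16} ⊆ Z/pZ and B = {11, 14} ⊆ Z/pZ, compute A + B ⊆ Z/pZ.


Work in Z/19Z: reduce every sum a + b modulo 19.
Enumerate all 10 pairs:
a = 1: 1+11=12, 1+14=15
a = 4: 4+11=15, 4+14=18
a = 5: 5+11=16, 5+14=0
a = 10: 10+11=2, 10+14=5
a = 16: 16+11=8, 16+14=11
Distinct residues collected: {0, 2, 5, 8, 11, 12, 15, 16, 18}
|A + B| = 9 (out of 19 total residues).

A + B = {0, 2, 5, 8, 11, 12, 15, 16, 18}


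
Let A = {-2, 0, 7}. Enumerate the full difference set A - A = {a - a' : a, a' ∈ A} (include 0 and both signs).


A - A = {a - a' : a, a' ∈ A}.
Compute a - a' for each ordered pair (a, a'):
a = -2: -2--2=0, -2-0=-2, -2-7=-9
a = 0: 0--2=2, 0-0=0, 0-7=-7
a = 7: 7--2=9, 7-0=7, 7-7=0
Collecting distinct values (and noting 0 appears from a-a):
A - A = {-9, -7, -2, 0, 2, 7, 9}
|A - A| = 7

A - A = {-9, -7, -2, 0, 2, 7, 9}


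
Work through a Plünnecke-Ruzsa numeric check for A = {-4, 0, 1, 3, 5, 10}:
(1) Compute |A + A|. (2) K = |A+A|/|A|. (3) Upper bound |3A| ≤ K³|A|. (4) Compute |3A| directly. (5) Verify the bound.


|A| = 6.
Step 1: Compute A + A by enumerating all 36 pairs.
A + A = {-8, -4, -3, -1, 0, 1, 2, 3, 4, 5, 6, 8, 10, 11, 13, 15, 20}, so |A + A| = 17.
Step 2: Doubling constant K = |A + A|/|A| = 17/6 = 17/6 ≈ 2.8333.
Step 3: Plünnecke-Ruzsa gives |3A| ≤ K³·|A| = (2.8333)³ · 6 ≈ 136.4722.
Step 4: Compute 3A = A + A + A directly by enumerating all triples (a,b,c) ∈ A³; |3A| = 31.
Step 5: Check 31 ≤ 136.4722? Yes ✓.

K = 17/6, Plünnecke-Ruzsa bound K³|A| ≈ 136.4722, |3A| = 31, inequality holds.


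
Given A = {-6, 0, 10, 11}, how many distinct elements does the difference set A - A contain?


A - A = {a - a' : a, a' ∈ A}; |A| = 4.
Bounds: 2|A|-1 ≤ |A - A| ≤ |A|² - |A| + 1, i.e. 7 ≤ |A - A| ≤ 13.
Note: 0 ∈ A - A always (from a - a). The set is symmetric: if d ∈ A - A then -d ∈ A - A.
Enumerate nonzero differences d = a - a' with a > a' (then include -d):
Positive differences: {1, 6, 10, 11, 16, 17}
Full difference set: {0} ∪ (positive diffs) ∪ (negative diffs).
|A - A| = 1 + 2·6 = 13 (matches direct enumeration: 13).

|A - A| = 13


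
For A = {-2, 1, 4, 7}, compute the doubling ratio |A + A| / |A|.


|A| = 4.
Compute A + A by enumerating all 16 pairs.
A + A = {-4, -1, 2, 5, 8, 11, 14}, so |A + A| = 7.
K = |A + A| / |A| = 7/4 (already in lowest terms) ≈ 1.7500.
Reference: AP of size 4 gives K = 7/4 ≈ 1.7500; a fully generic set of size 4 gives K ≈ 2.5000.

|A| = 4, |A + A| = 7, K = 7/4.


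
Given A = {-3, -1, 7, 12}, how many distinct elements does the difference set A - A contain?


A - A = {a - a' : a, a' ∈ A}; |A| = 4.
Bounds: 2|A|-1 ≤ |A - A| ≤ |A|² - |A| + 1, i.e. 7 ≤ |A - A| ≤ 13.
Note: 0 ∈ A - A always (from a - a). The set is symmetric: if d ∈ A - A then -d ∈ A - A.
Enumerate nonzero differences d = a - a' with a > a' (then include -d):
Positive differences: {2, 5, 8, 10, 13, 15}
Full difference set: {0} ∪ (positive diffs) ∪ (negative diffs).
|A - A| = 1 + 2·6 = 13 (matches direct enumeration: 13).

|A - A| = 13


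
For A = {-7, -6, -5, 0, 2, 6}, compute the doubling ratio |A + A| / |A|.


|A| = 6.
Compute A + A by enumerating all 36 pairs.
A + A = {-14, -13, -12, -11, -10, -7, -6, -5, -4, -3, -1, 0, 1, 2, 4, 6, 8, 12}, so |A + A| = 18.
K = |A + A| / |A| = 18/6 = 3/1 ≈ 3.0000.
Reference: AP of size 6 gives K = 11/6 ≈ 1.8333; a fully generic set of size 6 gives K ≈ 3.5000.

|A| = 6, |A + A| = 18, K = 18/6 = 3/1.


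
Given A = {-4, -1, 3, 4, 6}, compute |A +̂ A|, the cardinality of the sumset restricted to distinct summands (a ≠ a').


Restricted sumset: A +̂ A = {a + a' : a ∈ A, a' ∈ A, a ≠ a'}.
Equivalently, take A + A and drop any sum 2a that is achievable ONLY as a + a for a ∈ A (i.e. sums representable only with equal summands).
Enumerate pairs (a, a') with a < a' (symmetric, so each unordered pair gives one sum; this covers all a ≠ a'):
  -4 + -1 = -5
  -4 + 3 = -1
  -4 + 4 = 0
  -4 + 6 = 2
  -1 + 3 = 2
  -1 + 4 = 3
  -1 + 6 = 5
  3 + 4 = 7
  3 + 6 = 9
  4 + 6 = 10
Collected distinct sums: {-5, -1, 0, 2, 3, 5, 7, 9, 10}
|A +̂ A| = 9
(Reference bound: |A +̂ A| ≥ 2|A| - 3 for |A| ≥ 2, with |A| = 5 giving ≥ 7.)

|A +̂ A| = 9


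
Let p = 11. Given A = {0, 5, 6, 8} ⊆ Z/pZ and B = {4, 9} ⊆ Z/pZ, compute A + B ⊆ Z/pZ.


Work in Z/11Z: reduce every sum a + b modulo 11.
Enumerate all 8 pairs:
a = 0: 0+4=4, 0+9=9
a = 5: 5+4=9, 5+9=3
a = 6: 6+4=10, 6+9=4
a = 8: 8+4=1, 8+9=6
Distinct residues collected: {1, 3, 4, 6, 9, 10}
|A + B| = 6 (out of 11 total residues).

A + B = {1, 3, 4, 6, 9, 10}


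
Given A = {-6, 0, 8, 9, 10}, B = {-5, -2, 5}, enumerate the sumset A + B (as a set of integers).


A + B = {a + b : a ∈ A, b ∈ B}.
Enumerate all |A|·|B| = 5·3 = 15 pairs (a, b) and collect distinct sums.
a = -6: -6+-5=-11, -6+-2=-8, -6+5=-1
a = 0: 0+-5=-5, 0+-2=-2, 0+5=5
a = 8: 8+-5=3, 8+-2=6, 8+5=13
a = 9: 9+-5=4, 9+-2=7, 9+5=14
a = 10: 10+-5=5, 10+-2=8, 10+5=15
Collecting distinct sums: A + B = {-11, -8, -5, -2, -1, 3, 4, 5, 6, 7, 8, 13, 14, 15}
|A + B| = 14

A + B = {-11, -8, -5, -2, -1, 3, 4, 5, 6, 7, 8, 13, 14, 15}


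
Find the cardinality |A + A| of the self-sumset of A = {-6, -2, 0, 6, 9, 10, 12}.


A + A = {a + a' : a, a' ∈ A}; |A| = 7.
General bounds: 2|A| - 1 ≤ |A + A| ≤ |A|(|A|+1)/2, i.e. 13 ≤ |A + A| ≤ 28.
Lower bound 2|A|-1 is attained iff A is an arithmetic progression.
Enumerate sums a + a' for a ≤ a' (symmetric, so this suffices):
a = -6: -6+-6=-12, -6+-2=-8, -6+0=-6, -6+6=0, -6+9=3, -6+10=4, -6+12=6
a = -2: -2+-2=-4, -2+0=-2, -2+6=4, -2+9=7, -2+10=8, -2+12=10
a = 0: 0+0=0, 0+6=6, 0+9=9, 0+10=10, 0+12=12
a = 6: 6+6=12, 6+9=15, 6+10=16, 6+12=18
a = 9: 9+9=18, 9+10=19, 9+12=21
a = 10: 10+10=20, 10+12=22
a = 12: 12+12=24
Distinct sums: {-12, -8, -6, -4, -2, 0, 3, 4, 6, 7, 8, 9, 10, 12, 15, 16, 18, 19, 20, 21, 22, 24}
|A + A| = 22

|A + A| = 22
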